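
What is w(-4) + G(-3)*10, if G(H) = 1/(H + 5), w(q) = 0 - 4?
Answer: 1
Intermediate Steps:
w(q) = -4
G(H) = 1/(5 + H)
w(-4) + G(-3)*10 = -4 + 10/(5 - 3) = -4 + 10/2 = -4 + (½)*10 = -4 + 5 = 1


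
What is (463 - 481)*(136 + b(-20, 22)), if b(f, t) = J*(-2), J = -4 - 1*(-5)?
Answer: -2412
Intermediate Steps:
J = 1 (J = -4 + 5 = 1)
b(f, t) = -2 (b(f, t) = 1*(-2) = -2)
(463 - 481)*(136 + b(-20, 22)) = (463 - 481)*(136 - 2) = -18*134 = -2412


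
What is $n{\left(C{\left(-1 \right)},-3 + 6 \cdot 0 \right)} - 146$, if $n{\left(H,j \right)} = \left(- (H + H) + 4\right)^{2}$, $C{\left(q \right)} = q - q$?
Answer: $-130$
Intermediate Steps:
$C{\left(q \right)} = 0$
$n{\left(H,j \right)} = \left(4 - 2 H\right)^{2}$ ($n{\left(H,j \right)} = \left(- 2 H + 4\right)^{2} = \left(4 - 2 H\right)^{2}$)
$n{\left(C{\left(-1 \right)},-3 + 6 \cdot 0 \right)} - 146 = 4 \left(-2 + 0\right)^{2} - 146 = 4 \left(-2\right)^{2} - 146 = 4 \cdot 4 - 146 = 16 - 146 = -130$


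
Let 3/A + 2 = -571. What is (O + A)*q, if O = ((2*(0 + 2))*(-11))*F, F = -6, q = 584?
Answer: 29447032/191 ≈ 1.5417e+5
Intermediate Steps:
A = -1/191 (A = 3/(-2 - 571) = 3/(-573) = 3*(-1/573) = -1/191 ≈ -0.0052356)
O = 264 (O = ((2*(0 + 2))*(-11))*(-6) = ((2*2)*(-11))*(-6) = (4*(-11))*(-6) = -44*(-6) = 264)
(O + A)*q = (264 - 1/191)*584 = (50423/191)*584 = 29447032/191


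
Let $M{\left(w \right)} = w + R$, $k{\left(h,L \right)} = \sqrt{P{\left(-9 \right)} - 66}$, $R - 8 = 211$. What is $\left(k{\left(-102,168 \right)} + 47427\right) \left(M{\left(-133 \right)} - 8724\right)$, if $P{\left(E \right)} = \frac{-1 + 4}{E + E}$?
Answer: $-409674426 - \frac{4319 i \sqrt{2382}}{3} \approx -4.0967 \cdot 10^{8} - 70264.0 i$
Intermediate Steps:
$R = 219$ ($R = 8 + 211 = 219$)
$P{\left(E \right)} = \frac{3}{2 E}$
$k{\left(h,L \right)} = \frac{i \sqrt{2382}}{6}$ ($k{\left(h,L \right)} = \sqrt{\frac{3}{2 \left(-9\right)} - 66} = \sqrt{\frac{3}{2} \left(- \frac{1}{9}\right) - 66} = \sqrt{- \frac{1}{6} - 66} = \sqrt{- \frac{397}{6}} = \frac{i \sqrt{2382}}{6}$)
$M{\left(w \right)} = 219 + w$ ($M{\left(w \right)} = w + 219 = 219 + w$)
$\left(k{\left(-102,168 \right)} + 47427\right) \left(M{\left(-133 \right)} - 8724\right) = \left(\frac{i \sqrt{2382}}{6} + 47427\right) \left(\left(219 - 133\right) - 8724\right) = \left(47427 + \frac{i \sqrt{2382}}{6}\right) \left(86 - 8724\right) = \left(47427 + \frac{i \sqrt{2382}}{6}\right) \left(-8638\right) = -409674426 - \frac{4319 i \sqrt{2382}}{3}$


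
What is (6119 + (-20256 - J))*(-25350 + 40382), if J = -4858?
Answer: -139481928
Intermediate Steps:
(6119 + (-20256 - J))*(-25350 + 40382) = (6119 + (-20256 - 1*(-4858)))*(-25350 + 40382) = (6119 + (-20256 + 4858))*15032 = (6119 - 15398)*15032 = -9279*15032 = -139481928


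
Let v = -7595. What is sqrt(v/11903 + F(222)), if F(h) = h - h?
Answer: 7*I*sqrt(1844965)/11903 ≈ 0.7988*I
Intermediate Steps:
F(h) = 0
sqrt(v/11903 + F(222)) = sqrt(-7595/11903 + 0) = sqrt(-7595/11903) = 7*I*sqrt(1844965)/11903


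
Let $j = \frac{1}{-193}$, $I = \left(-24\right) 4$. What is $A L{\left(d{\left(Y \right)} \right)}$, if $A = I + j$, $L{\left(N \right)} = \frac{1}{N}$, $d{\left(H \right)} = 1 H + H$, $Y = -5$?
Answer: $\frac{18529}{1930} \approx 9.6005$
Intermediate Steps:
$d{\left(H \right)} = 2 H$ ($d{\left(H \right)} = H + H = 2 H$)
$I = -96$
$j = - \frac{1}{193} \approx -0.0051813$
$A = - \frac{18529}{193}$ ($A = -96 - \frac{1}{193} = - \frac{18529}{193} \approx -96.005$)
$A L{\left(d{\left(Y \right)} \right)} = - \frac{18529}{193 \cdot 2 \left(-5\right)} = - \frac{18529}{193 \left(-10\right)} = \left(- \frac{18529}{193}\right) \left(- \frac{1}{10}\right) = \frac{18529}{1930}$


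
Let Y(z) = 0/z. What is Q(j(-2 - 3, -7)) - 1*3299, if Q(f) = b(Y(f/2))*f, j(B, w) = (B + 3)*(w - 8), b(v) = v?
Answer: -3299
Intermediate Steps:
Y(z) = 0
j(B, w) = (-8 + w)*(3 + B) (j(B, w) = (3 + B)*(-8 + w) = (-8 + w)*(3 + B))
Q(f) = 0 (Q(f) = 0*f = 0)
Q(j(-2 - 3, -7)) - 1*3299 = 0 - 1*3299 = 0 - 3299 = -3299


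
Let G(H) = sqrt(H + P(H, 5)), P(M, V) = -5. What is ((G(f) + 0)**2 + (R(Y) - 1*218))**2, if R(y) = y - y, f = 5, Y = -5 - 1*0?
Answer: 47524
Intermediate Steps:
Y = -5 (Y = -5 + 0 = -5)
G(H) = sqrt(-5 + H) (G(H) = sqrt(H - 5) = sqrt(-5 + H))
R(y) = 0
((G(f) + 0)**2 + (R(Y) - 1*218))**2 = ((sqrt(-5 + 5) + 0)**2 + (0 - 1*218))**2 = ((sqrt(0) + 0)**2 + (0 - 218))**2 = ((0 + 0)**2 - 218)**2 = (0**2 - 218)**2 = (0 - 218)**2 = (-218)**2 = 47524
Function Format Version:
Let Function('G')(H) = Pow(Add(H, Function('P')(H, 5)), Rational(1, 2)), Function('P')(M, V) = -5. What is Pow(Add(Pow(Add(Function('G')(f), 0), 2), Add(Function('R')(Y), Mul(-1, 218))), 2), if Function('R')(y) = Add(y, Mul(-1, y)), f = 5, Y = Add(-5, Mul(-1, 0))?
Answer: 47524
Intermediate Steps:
Y = -5 (Y = Add(-5, 0) = -5)
Function('G')(H) = Pow(Add(-5, H), Rational(1, 2)) (Function('G')(H) = Pow(Add(H, -5), Rational(1, 2)) = Pow(Add(-5, H), Rational(1, 2)))
Function('R')(y) = 0
Pow(Add(Pow(Add(Function('G')(f), 0), 2), Add(Function('R')(Y), Mul(-1, 218))), 2) = Pow(Add(Pow(Add(Pow(Add(-5, 5), Rational(1, 2)), 0), 2), Add(0, Mul(-1, 218))), 2) = Pow(Add(Pow(Add(Pow(0, Rational(1, 2)), 0), 2), Add(0, -218)), 2) = Pow(Add(Pow(Add(0, 0), 2), -218), 2) = Pow(Add(Pow(0, 2), -218), 2) = Pow(Add(0, -218), 2) = Pow(-218, 2) = 47524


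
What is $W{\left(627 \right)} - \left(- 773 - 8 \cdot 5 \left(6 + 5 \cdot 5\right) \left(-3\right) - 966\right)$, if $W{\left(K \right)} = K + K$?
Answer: $2877780$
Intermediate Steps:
$W{\left(K \right)} = 2 K$
$W{\left(627 \right)} - \left(- 773 - 8 \cdot 5 \left(6 + 5 \cdot 5\right) \left(-3\right) - 966\right) = 2 \cdot 627 - \left(- 773 - 8 \cdot 5 \left(6 + 5 \cdot 5\right) \left(-3\right) - 966\right) = 1254 - \left(- 773 - 8 \cdot 5 \left(6 + 25\right) \left(-3\right) - 966\right) = 1254 - \left(- 773 - 8 \cdot 5 \cdot 31 \left(-3\right) - 966\right) = 1254 - \left(- 773 \left(-8\right) 155 \left(-3\right) - 966\right) = 1254 - \left(- 773 \left(\left(-1240\right) \left(-3\right)\right) - 966\right) = 1254 - \left(\left(-773\right) 3720 - 966\right) = 1254 - \left(-2875560 - 966\right) = 1254 - -2876526 = 1254 + 2876526 = 2877780$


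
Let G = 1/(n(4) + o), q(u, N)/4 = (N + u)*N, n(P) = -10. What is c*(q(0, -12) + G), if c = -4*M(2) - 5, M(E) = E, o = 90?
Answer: -599053/80 ≈ -7488.2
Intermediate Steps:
q(u, N) = 4*N*(N + u) (q(u, N) = 4*((N + u)*N) = 4*(N*(N + u)) = 4*N*(N + u))
G = 1/80 (G = 1/(-10 + 90) = 1/80 ≈ 0.012500)
c = -13 (c = -4*2 - 5 = -8 - 5 = -13)
c*(q(0, -12) + G) = -13*(4*(-12)*(-12 + 0) + 1/80) = -13*(4*(-12)*(-12) + 1/80) = -13*(576 + 1/80) = -13*46081/80 = -599053/80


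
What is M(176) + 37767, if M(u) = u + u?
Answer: 38119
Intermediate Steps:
M(u) = 2*u
M(176) + 37767 = 2*176 + 37767 = 352 + 37767 = 38119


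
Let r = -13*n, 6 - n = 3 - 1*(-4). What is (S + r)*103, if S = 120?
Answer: 13699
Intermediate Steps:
n = -1 (n = 6 - (3 - 1*(-4)) = 6 - (3 + 4) = 6 - 1*7 = 6 - 7 = -1)
r = 13 (r = -13*(-1) = 13)
(S + r)*103 = (120 + 13)*103 = 133*103 = 13699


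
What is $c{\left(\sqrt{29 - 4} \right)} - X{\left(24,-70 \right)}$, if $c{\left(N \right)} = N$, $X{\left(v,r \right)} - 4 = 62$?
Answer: $-61$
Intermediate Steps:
$X{\left(v,r \right)} = 66$ ($X{\left(v,r \right)} = 4 + 62 = 66$)
$c{\left(\sqrt{29 - 4} \right)} - X{\left(24,-70 \right)} = \sqrt{29 - 4} - 66 = \sqrt{25} - 66 = 5 - 66 = -61$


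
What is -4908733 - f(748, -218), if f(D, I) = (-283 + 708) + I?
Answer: -4908940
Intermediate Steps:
f(D, I) = 425 + I
-4908733 - f(748, -218) = -4908733 - (425 - 218) = -4908733 - 1*207 = -4908733 - 207 = -4908940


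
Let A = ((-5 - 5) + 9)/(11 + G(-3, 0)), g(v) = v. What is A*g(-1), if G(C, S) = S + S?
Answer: 1/11 ≈ 0.090909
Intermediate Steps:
G(C, S) = 2*S
A = -1/11 (A = ((-5 - 5) + 9)/(11 + 2*0) = (-10 + 9)/(11 + 0) = -1/11 ≈ -0.090909)
A*g(-1) = -1/11*(-1) = 1/11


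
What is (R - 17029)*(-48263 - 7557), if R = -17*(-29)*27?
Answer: 207538760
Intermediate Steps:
R = 13311 (R = 493*27 = 13311)
(R - 17029)*(-48263 - 7557) = (13311 - 17029)*(-48263 - 7557) = -3718*(-55820) = 207538760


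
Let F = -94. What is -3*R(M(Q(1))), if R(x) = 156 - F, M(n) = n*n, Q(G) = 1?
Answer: -750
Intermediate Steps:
M(n) = n²
R(x) = 250 (R(x) = 156 - 1*(-94) = 156 + 94 = 250)
-3*R(M(Q(1))) = -3*250 = -750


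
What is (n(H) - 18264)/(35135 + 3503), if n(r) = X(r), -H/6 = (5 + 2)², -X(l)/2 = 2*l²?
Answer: -182004/19319 ≈ -9.4210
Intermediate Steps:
X(l) = -4*l²
H = -294 (H = -6*(5 + 2)² = -6*7² = -6*49 = -294)
n(r) = -4*r²
(n(H) - 18264)/(35135 + 3503) = (-4*(-294)² - 18264)/(35135 + 3503) = (-4*86436 - 18264)/38638 = (-345744 - 18264)*(1/38638) = -364008*1/38638 = -182004/19319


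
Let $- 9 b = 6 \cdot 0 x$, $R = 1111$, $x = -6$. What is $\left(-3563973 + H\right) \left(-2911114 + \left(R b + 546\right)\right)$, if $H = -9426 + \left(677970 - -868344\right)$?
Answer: $5899968734280$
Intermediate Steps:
$b = 0$ ($b = - \frac{6 \cdot 0 \left(-6\right)}{9} = - \frac{0 \left(-6\right)}{9} = \left(- \frac{1}{9}\right) 0 = 0$)
$H = 1536888$ ($H = -9426 + \left(677970 + 868344\right) = -9426 + 1546314 = 1536888$)
$\left(-3563973 + H\right) \left(-2911114 + \left(R b + 546\right)\right) = \left(-3563973 + 1536888\right) \left(-2911114 + \left(1111 \cdot 0 + 546\right)\right) = - 2027085 \left(-2911114 + \left(0 + 546\right)\right) = - 2027085 \left(-2911114 + 546\right) = \left(-2027085\right) \left(-2910568\right) = 5899968734280$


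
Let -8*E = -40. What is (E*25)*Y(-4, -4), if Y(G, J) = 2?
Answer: 250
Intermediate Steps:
E = 5 (E = -⅛*(-40) = 5)
(E*25)*Y(-4, -4) = (5*25)*2 = 125*2 = 250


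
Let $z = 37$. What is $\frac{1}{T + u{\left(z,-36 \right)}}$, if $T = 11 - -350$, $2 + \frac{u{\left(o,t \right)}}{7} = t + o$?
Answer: $\frac{1}{354} \approx 0.0028249$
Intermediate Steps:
$u{\left(o,t \right)} = -14 + 7 o + 7 t$ ($u{\left(o,t \right)} = -14 + 7 \left(t + o\right) = -14 + 7 \left(o + t\right) = -14 + \left(7 o + 7 t\right) = -14 + 7 o + 7 t$)
$T = 361$ ($T = 11 + 350 = 361$)
$\frac{1}{T + u{\left(z,-36 \right)}} = \frac{1}{361 + \left(-14 + 7 \cdot 37 + 7 \left(-36\right)\right)} = \frac{1}{361 - 7} = \frac{1}{354}$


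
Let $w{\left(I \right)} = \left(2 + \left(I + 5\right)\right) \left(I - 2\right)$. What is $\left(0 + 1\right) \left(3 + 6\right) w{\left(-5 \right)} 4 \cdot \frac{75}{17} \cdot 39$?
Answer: $- \frac{1474200}{17} \approx -86718.0$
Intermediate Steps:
$w{\left(I \right)} = \left(-2 + I\right) \left(7 + I\right)$ ($w{\left(I \right)} = \left(2 + \left(5 + I\right)\right) \left(-2 + I\right) = \left(7 + I\right) \left(-2 + I\right) = \left(-2 + I\right) \left(7 + I\right)$)
$\left(0 + 1\right) \left(3 + 6\right) w{\left(-5 \right)} 4 \cdot \frac{75}{17} \cdot 39 = \left(0 + 1\right) \left(3 + 6\right) \left(-14 + \left(-5\right)^{2} + 5 \left(-5\right)\right) 4 \cdot \frac{75}{17} \cdot 39 = 1 \cdot 9 \left(-14 + 25 - 25\right) 4 \cdot 75 \cdot \frac{1}{17} \cdot 39 = 9 \left(-14\right) 4 \cdot \frac{75}{17} \cdot 39 = \left(-126\right) 4 \cdot \frac{75}{17} \cdot 39 = \left(-504\right) \frac{75}{17} \cdot 39 = \left(- \frac{37800}{17}\right) 39 = - \frac{1474200}{17}$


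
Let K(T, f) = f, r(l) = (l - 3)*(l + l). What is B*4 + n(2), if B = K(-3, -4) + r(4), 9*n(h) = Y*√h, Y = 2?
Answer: 16 + 2*√2/9 ≈ 16.314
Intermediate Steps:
r(l) = 2*l*(-3 + l) (r(l) = (-3 + l)*(2*l) = 2*l*(-3 + l))
n(h) = 2*√h/9 (n(h) = (2*√h)/9 = 2*√h/9)
B = 4 (B = -4 + 2*4*(-3 + 4) = -4 + 2*4*1 = -4 + 8 = 4)
B*4 + n(2) = 4*4 + 2*√2/9 = 16 + 2*√2/9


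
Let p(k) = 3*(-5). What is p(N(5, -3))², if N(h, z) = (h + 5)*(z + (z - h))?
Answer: 225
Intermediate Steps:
N(h, z) = (5 + h)*(-h + 2*z)
p(k) = -15
p(N(5, -3))² = (-15)² = 225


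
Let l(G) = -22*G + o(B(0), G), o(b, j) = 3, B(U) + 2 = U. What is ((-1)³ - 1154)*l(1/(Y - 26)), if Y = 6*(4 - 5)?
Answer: -68145/16 ≈ -4259.1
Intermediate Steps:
B(U) = -2 + U
Y = -6 (Y = 6*(-1) = -6)
l(G) = 3 - 22*G (l(G) = -22*G + 3 = 3 - 22*G)
((-1)³ - 1154)*l(1/(Y - 26)) = ((-1)³ - 1154)*(3 - 22/(-6 - 26)) = (-1 - 1154)*(3 - 22/(-32)) = -1155*(3 - 22*(-1/32)) = -1155*(3 + 11/16) = -1155*59/16 = -68145/16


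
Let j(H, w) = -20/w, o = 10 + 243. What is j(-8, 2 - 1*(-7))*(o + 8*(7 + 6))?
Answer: -2380/3 ≈ -793.33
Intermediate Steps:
o = 253
j(H, w) = -20/w
j(-8, 2 - 1*(-7))*(o + 8*(7 + 6)) = (-20/(2 - 1*(-7)))*(253 + 8*(7 + 6)) = (-20/(2 + 7))*(253 + 8*13) = (-20/9)*(253 + 104) = -20*⅑*357 = -20/9*357 = -2380/3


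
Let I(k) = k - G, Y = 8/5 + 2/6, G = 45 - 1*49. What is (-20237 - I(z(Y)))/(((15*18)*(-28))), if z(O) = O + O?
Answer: 303673/113400 ≈ 2.6779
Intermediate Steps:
G = -4 (G = 45 - 49 = -4)
Y = 29/15 (Y = 8*(1/5) + 2*(1/6) = 8/5 + 1/3 = 29/15 ≈ 1.9333)
z(O) = 2*O
I(k) = 4 + k (I(k) = k - 1*(-4) = k + 4 = 4 + k)
(-20237 - I(z(Y)))/(((15*18)*(-28))) = (-20237 - (4 + 2*(29/15)))/(((15*18)*(-28))) = (-20237 - (4 + 58/15))/((270*(-28))) = (-20237 - 1*118/15)/(-7560) = (-20237 - 118/15)*(-1/7560) = -303673/15*(-1/7560) = 303673/113400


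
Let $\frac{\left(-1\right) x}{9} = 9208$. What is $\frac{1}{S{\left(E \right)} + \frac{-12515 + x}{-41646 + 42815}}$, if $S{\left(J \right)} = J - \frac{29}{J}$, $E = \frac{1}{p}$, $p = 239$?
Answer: $- \frac{279391}{1959255345} \approx -0.0001426$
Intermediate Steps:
$x = -82872$ ($x = \left(-9\right) 9208 = -82872$)
$E = \frac{1}{239} \approx 0.0041841$
$\frac{1}{S{\left(E \right)} + \frac{-12515 + x}{-41646 + 42815}} = \frac{1}{\left(\frac{1}{239} - 29 \frac{1}{\frac{1}{239}}\right) + \frac{-12515 - 82872}{-41646 + 42815}} = \frac{1}{\left(\frac{1}{239} - 6931\right) - \frac{95387}{1169}} = \frac{1}{- \frac{1656508}{239} - \frac{95387}{1169}} = \frac{1}{- \frac{1959255345}{279391}} = - \frac{279391}{1959255345}$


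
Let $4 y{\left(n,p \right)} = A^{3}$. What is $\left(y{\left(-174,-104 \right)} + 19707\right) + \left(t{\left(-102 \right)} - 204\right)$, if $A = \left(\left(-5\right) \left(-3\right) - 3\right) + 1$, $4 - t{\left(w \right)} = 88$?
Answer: $\frac{79873}{4} \approx 19968.0$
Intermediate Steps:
$t{\left(w \right)} = -84$ ($t{\left(w \right)} = 4 - 88 = -84$)
$A = 13$ ($A = \left(15 - 3\right) + 1 = 12 + 1 = 13$)
$y{\left(n,p \right)} = \frac{2197}{4}$ ($y{\left(n,p \right)} = \frac{13^{3}}{4} = \frac{1}{4} \cdot 2197 = \frac{2197}{4}$)
$\left(y{\left(-174,-104 \right)} + 19707\right) + \left(t{\left(-102 \right)} - 204\right) = \left(\frac{2197}{4} + 19707\right) - 288 = \frac{81025}{4} - 288 = \frac{79873}{4}$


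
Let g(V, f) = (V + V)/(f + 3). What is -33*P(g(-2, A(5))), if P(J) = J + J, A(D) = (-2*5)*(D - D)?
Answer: 88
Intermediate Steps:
A(D) = 0 (A(D) = -10*0 = 0)
g(V, f) = 2*V/(3 + f) (g(V, f) = (2*V)/(3 + f) = 2*V/(3 + f))
P(J) = 2*J
-33*P(g(-2, A(5))) = -66*2*(-2)/(3 + 0) = -66*2*(-2)/3 = -66*2*(-2)*(⅓) = -66*(-4)/3 = -33*(-8/3) = 88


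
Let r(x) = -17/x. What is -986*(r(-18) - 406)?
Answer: 3594463/9 ≈ 3.9939e+5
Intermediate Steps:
-986*(r(-18) - 406) = -986*(-17/(-18) - 406) = -986*(-17*(-1/18) - 406) = -986*(17/18 - 406) = -986*(-7291/18) = 3594463/9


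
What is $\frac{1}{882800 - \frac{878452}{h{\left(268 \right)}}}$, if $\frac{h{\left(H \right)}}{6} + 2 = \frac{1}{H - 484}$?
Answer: $\frac{433}{413876672} \approx 1.0462 \cdot 10^{-6}$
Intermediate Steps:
$h{\left(H \right)} = -12 + \frac{6}{-484 + H}$ ($h{\left(H \right)} = -12 + \frac{6}{H - 484} = -12 + \frac{6}{-484 + H}$)
$\frac{1}{882800 - \frac{878452}{h{\left(268 \right)}}} = \frac{1}{882800 - \frac{878452}{6 \frac{1}{-484 + 268} \left(969 - 536\right)}} = \frac{1}{882800 - \frac{878452}{6 \frac{1}{-216} \left(969 - 536\right)}} = \frac{1}{882800 - \frac{878452}{6 \left(- \frac{1}{216}\right) 433}} = \frac{1}{882800 - \frac{878452}{- \frac{433}{36}}} = \frac{1}{882800 - - \frac{31624272}{433}} = \frac{1}{882800 + \frac{31624272}{433}} = \frac{1}{\frac{413876672}{433}} = \frac{433}{413876672}$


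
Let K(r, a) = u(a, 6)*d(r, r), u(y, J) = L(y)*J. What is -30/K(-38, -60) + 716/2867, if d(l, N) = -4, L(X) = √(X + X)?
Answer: 716/2867 - I*√30/48 ≈ 0.24974 - 0.11411*I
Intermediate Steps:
L(X) = √2*√X (L(X) = √(2*X) = √2*√X)
u(y, J) = J*√2*√y (u(y, J) = (√2*√y)*J = J*√2*√y)
K(r, a) = -24*√2*√a (K(r, a) = (6*√2*√a)*(-4) = -24*√2*√a)
-30/K(-38, -60) + 716/2867 = -30*I*√30/1440 + 716/2867 = -I*√30/48 + 716/2867 = 716/2867 - I*√30/48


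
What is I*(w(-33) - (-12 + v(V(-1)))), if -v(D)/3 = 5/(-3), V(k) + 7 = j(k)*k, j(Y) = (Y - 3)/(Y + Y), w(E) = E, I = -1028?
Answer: 26728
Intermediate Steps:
j(Y) = (-3 + Y)/(2*Y) (j(Y) = (-3 + Y)/((2*Y)) = (-3 + Y)*(1/(2*Y)) = (-3 + Y)/(2*Y))
V(k) = -17/2 + k/2 (V(k) = -7 + ((-3 + k)/(2*k))*k = -7 + (-3/2 + k/2) = -17/2 + k/2)
v(D) = 5 (v(D) = -15/(-3) = -15*(-1)/3 = -3*(-5/3) = 5)
I*(w(-33) - (-12 + v(V(-1)))) = -1028*(-33 - (-12 + 5)) = -1028*(-33 - 1*(-7)) = -1028*(-33 + 7) = -1028*(-26) = 26728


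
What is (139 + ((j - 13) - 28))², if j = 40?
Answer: 19044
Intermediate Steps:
(139 + ((j - 13) - 28))² = (139 + ((40 - 13) - 28))² = (139 + (27 - 28))² = (139 - 1)² = 138² = 19044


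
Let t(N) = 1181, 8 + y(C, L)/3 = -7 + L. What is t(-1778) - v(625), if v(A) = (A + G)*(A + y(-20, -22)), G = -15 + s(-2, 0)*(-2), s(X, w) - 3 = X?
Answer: -311331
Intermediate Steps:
s(X, w) = 3 + X
G = -17 (G = -15 + (3 - 2)*(-2) = -15 + 1*(-2) = -15 - 2 = -17)
y(C, L) = -45 + 3*L (y(C, L) = -24 + 3*(-7 + L) = -24 + (-21 + 3*L) = -45 + 3*L)
v(A) = (-111 + A)*(-17 + A) (v(A) = (A - 17)*(A + (-45 + 3*(-22))) = (-17 + A)*(A + (-45 - 66)) = (-17 + A)*(A - 111) = (-17 + A)*(-111 + A) = (-111 + A)*(-17 + A))
t(-1778) - v(625) = 1181 - (1887 + 625² - 128*625) = 1181 - (1887 + 390625 - 80000) = 1181 - 1*312512 = 1181 - 312512 = -311331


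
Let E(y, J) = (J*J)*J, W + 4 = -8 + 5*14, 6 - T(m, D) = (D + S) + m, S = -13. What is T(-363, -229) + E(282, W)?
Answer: 195723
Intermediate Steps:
T(m, D) = 19 - D - m (T(m, D) = 6 - ((D - 13) + m) = 6 - ((-13 + D) + m) = 6 - (-13 + D + m) = 6 + (13 - D - m) = 19 - D - m)
W = 58 (W = -4 + (-8 + 5*14) = -4 + (-8 + 70) = -4 + 62 = 58)
E(y, J) = J³ (E(y, J) = J²*J = J³)
T(-363, -229) + E(282, W) = (19 - 1*(-229) - 1*(-363)) + 58³ = (19 + 229 + 363) + 195112 = 611 + 195112 = 195723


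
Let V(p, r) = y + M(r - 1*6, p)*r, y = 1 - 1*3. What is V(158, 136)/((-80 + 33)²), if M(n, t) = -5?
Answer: -682/2209 ≈ -0.30874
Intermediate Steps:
y = -2 (y = 1 - 3 = -2)
V(p, r) = -2 - 5*r
V(158, 136)/((-80 + 33)²) = (-2 - 5*136)/((-80 + 33)²) = (-2 - 680)/((-47)²) = -682/2209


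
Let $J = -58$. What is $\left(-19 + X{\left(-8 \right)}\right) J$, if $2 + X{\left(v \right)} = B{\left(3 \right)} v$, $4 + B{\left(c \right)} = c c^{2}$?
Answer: $11890$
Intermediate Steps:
$B{\left(c \right)} = -4 + c^{3}$ ($B{\left(c \right)} = -4 + c c^{2} = -4 + c^{3}$)
$X{\left(v \right)} = -2 + 23 v$ ($X{\left(v \right)} = -2 + \left(-4 + 3^{3}\right) v = -2 + \left(-4 + 27\right) v = -2 + 23 v$)
$\left(-19 + X{\left(-8 \right)}\right) J = \left(-19 + \left(-2 + 23 \left(-8\right)\right)\right) \left(-58\right) = \left(-19 - 186\right) \left(-58\right) = \left(-205\right) \left(-58\right) = 11890$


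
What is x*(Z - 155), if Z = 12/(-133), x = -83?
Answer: 1712041/133 ≈ 12872.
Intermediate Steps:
Z = -12/133 (Z = 12*(-1/133) = -12/133 ≈ -0.090226)
x*(Z - 155) = -83*(-12/133 - 155) = -83*(-20627/133) = 1712041/133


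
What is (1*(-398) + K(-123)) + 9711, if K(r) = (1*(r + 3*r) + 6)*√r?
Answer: 9313 - 486*I*√123 ≈ 9313.0 - 5390.0*I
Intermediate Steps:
K(r) = √r*(6 + 4*r) (K(r) = (1*(4*r) + 6)*√r = (4*r + 6)*√r = (6 + 4*r)*√r = √r*(6 + 4*r))
(1*(-398) + K(-123)) + 9711 = (1*(-398) + √(-123)*(6 + 4*(-123))) + 9711 = (-398 + (I*√123)*(6 - 492)) + 9711 = (-398 + (I*√123)*(-486)) + 9711 = (-398 - 486*I*√123) + 9711 = 9313 - 486*I*√123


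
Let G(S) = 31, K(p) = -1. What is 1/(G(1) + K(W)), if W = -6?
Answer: 1/30 ≈ 0.033333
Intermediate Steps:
1/(G(1) + K(W)) = 1/(31 - 1) = 1/30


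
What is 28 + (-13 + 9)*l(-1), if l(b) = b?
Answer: 32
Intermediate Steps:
28 + (-13 + 9)*l(-1) = 28 + (-13 + 9)*(-1) = 28 - 4*(-1) = 28 + 4 = 32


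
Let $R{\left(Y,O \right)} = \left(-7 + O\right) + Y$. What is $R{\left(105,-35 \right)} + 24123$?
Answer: $24186$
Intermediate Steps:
$R{\left(Y,O \right)} = -7 + O + Y$
$R{\left(105,-35 \right)} + 24123 = \left(-7 - 35 + 105\right) + 24123 = 63 + 24123 = 24186$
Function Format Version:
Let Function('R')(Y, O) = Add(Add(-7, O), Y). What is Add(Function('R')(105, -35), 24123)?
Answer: 24186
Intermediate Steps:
Function('R')(Y, O) = Add(-7, O, Y)
Add(Function('R')(105, -35), 24123) = Add(Add(-7, -35, 105), 24123) = Add(63, 24123) = 24186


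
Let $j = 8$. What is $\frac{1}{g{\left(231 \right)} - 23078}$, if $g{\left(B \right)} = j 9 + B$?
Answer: $- \frac{1}{22775} \approx -4.3908 \cdot 10^{-5}$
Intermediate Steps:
$g{\left(B \right)} = 72 + B$ ($g{\left(B \right)} = 8 \cdot 9 + B = 72 + B$)
$\frac{1}{g{\left(231 \right)} - 23078} = \frac{1}{\left(72 + 231\right) - 23078} = \frac{1}{303 - 23078} = \frac{1}{-22775} = - \frac{1}{22775}$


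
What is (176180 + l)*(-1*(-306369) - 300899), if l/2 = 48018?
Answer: 1489021520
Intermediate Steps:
l = 96036 (l = 2*48018 = 96036)
(176180 + l)*(-1*(-306369) - 300899) = (176180 + 96036)*(-1*(-306369) - 300899) = 272216*(306369 - 300899) = 272216*5470 = 1489021520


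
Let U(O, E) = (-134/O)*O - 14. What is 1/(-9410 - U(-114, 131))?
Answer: -1/9262 ≈ -0.00010797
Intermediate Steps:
U(O, E) = -148 (U(O, E) = -134 - 14 = -148)
1/(-9410 - U(-114, 131)) = 1/(-9410 - 1*(-148)) = 1/(-9410 + 148) = 1/(-9262) = -1/9262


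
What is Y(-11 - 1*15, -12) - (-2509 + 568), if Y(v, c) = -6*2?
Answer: 1929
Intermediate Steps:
Y(v, c) = -12
Y(-11 - 1*15, -12) - (-2509 + 568) = -12 - (-2509 + 568) = -12 - 1*(-1941) = -12 + 1941 = 1929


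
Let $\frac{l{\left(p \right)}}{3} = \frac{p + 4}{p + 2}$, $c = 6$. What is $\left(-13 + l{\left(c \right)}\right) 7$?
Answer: $- \frac{259}{4} \approx -64.75$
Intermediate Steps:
$l{\left(p \right)} = \frac{3 \left(4 + p\right)}{2 + p}$ ($l{\left(p \right)} = 3 \frac{p + 4}{p + 2} = 3 \frac{4 + p}{2 + p} = \frac{3 \left(4 + p\right)}{2 + p}$)
$\left(-13 + l{\left(c \right)}\right) 7 = \left(-13 + \frac{3 \left(4 + 6\right)}{2 + 6}\right) 7 = \left(-13 + 3 \cdot \frac{1}{8} \cdot 10\right) 7 = \left(-13 + \frac{15}{4}\right) 7 = \left(- \frac{37}{4}\right) 7 = - \frac{259}{4}$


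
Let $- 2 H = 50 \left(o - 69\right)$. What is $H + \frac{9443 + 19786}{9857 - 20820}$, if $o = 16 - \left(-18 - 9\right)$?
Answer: $\frac{7096721}{10963} \approx 647.33$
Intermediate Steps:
$o = 43$ ($o = 16 - -27 = 16 + 27 = 43$)
$H = 650$ ($H = - \frac{50 \left(43 - 69\right)}{2} = - \frac{50 \left(-26\right)}{2} = \left(- \frac{1}{2}\right) \left(-1300\right) = 650$)
$H + \frac{9443 + 19786}{9857 - 20820} = 650 + \frac{9443 + 19786}{9857 - 20820} = 650 + \frac{29229}{-10963} = 650 + 29229 \left(- \frac{1}{10963}\right) = 650 - \frac{29229}{10963} = \frac{7096721}{10963}$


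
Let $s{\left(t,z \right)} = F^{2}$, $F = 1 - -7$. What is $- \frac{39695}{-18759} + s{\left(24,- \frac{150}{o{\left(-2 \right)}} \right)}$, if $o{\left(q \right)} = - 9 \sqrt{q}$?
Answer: $\frac{1240271}{18759} \approx 66.116$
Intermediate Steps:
$F = 8$ ($F = 1 + 7 = 8$)
$s{\left(t,z \right)} = 64$ ($s{\left(t,z \right)} = 8^{2} = 64$)
$- \frac{39695}{-18759} + s{\left(24,- \frac{150}{o{\left(-2 \right)}} \right)} = - \frac{39695}{-18759} + 64 = \left(-39695\right) \left(- \frac{1}{18759}\right) + 64 = \frac{39695}{18759} + 64 = \frac{1240271}{18759}$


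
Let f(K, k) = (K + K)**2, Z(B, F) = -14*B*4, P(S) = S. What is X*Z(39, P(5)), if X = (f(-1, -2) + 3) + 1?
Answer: -17472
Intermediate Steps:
Z(B, F) = -56*B
f(K, k) = 4*K**2 (f(K, k) = (2*K)**2 = 4*K**2)
X = 8 (X = (4*(-1)**2 + 3) + 1 = (4*1 + 3) + 1 = (4 + 3) + 1 = 7 + 1 = 8)
X*Z(39, P(5)) = 8*(-56*39) = 8*(-2184) = -17472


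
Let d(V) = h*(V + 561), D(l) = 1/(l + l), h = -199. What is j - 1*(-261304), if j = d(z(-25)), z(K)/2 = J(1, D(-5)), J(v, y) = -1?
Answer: 150063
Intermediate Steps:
D(l) = 1/(2*l)
z(K) = -2 (z(K) = 2*(-1) = -2)
d(V) = -111639 - 199*V (d(V) = -199*(V + 561) = -199*(561 + V) = -111639 - 199*V)
j = -111241 (j = -111639 - 199*(-2) = -111639 + 398 = -111241)
j - 1*(-261304) = -111241 - 1*(-261304) = -111241 + 261304 = 150063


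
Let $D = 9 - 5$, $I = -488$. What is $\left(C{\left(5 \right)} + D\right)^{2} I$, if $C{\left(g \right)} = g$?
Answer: $-39528$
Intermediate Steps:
$D = 4$ ($D = 9 - 5 = 4$)
$\left(C{\left(5 \right)} + D\right)^{2} I = \left(5 + 4\right)^{2} \left(-488\right) = 9^{2} \left(-488\right) = 81 \left(-488\right) = -39528$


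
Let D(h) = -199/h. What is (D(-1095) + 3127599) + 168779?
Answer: 3609534109/1095 ≈ 3.2964e+6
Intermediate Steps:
(D(-1095) + 3127599) + 168779 = (-199/(-1095) + 3127599) + 168779 = (-199*(-1/1095) + 3127599) + 168779 = (199/1095 + 3127599) + 168779 = 3424721104/1095 + 168779 = 3609534109/1095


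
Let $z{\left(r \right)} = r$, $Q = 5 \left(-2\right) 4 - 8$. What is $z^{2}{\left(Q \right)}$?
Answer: $2304$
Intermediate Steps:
$Q = -48$ ($Q = \left(-10\right) 4 - 8 = -40 - 8 = -48$)
$z^{2}{\left(Q \right)} = \left(-48\right)^{2} = 2304$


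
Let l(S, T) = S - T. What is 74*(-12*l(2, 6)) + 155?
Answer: 3707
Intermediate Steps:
74*(-12*l(2, 6)) + 155 = 74*(-12*(2 - 1*6)) + 155 = 74*(-12*(2 - 6)) + 155 = 74*(-12*(-4)) + 155 = 74*48 + 155 = 3552 + 155 = 3707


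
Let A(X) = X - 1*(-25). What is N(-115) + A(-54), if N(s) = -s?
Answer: 86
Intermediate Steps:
A(X) = 25 + X (A(X) = X + 25 = 25 + X)
N(-115) + A(-54) = -1*(-115) + (25 - 54) = 115 - 29 = 86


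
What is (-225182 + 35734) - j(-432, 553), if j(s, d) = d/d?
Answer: -189449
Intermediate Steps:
j(s, d) = 1
(-225182 + 35734) - j(-432, 553) = (-225182 + 35734) - 1*1 = -189448 - 1 = -189449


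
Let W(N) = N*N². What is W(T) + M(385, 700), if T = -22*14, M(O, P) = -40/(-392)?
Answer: -1431687483/49 ≈ -2.9218e+7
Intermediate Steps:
M(O, P) = 5/49 (M(O, P) = -40*(-1/392) = 5/49)
T = -308
W(N) = N³
W(T) + M(385, 700) = (-308)³ + 5/49 = -29218112 + 5/49 = -1431687483/49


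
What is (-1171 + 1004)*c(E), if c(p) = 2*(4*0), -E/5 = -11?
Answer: 0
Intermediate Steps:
E = 55 (E = -5*(-11) = 55)
c(p) = 0 (c(p) = 2*0 = 0)
(-1171 + 1004)*c(E) = (-1171 + 1004)*0 = -167*0 = 0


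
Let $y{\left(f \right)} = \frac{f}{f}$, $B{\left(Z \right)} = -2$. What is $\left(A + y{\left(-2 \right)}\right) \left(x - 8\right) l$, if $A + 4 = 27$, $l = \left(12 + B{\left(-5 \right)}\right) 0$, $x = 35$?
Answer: $0$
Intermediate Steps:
$l = 0$ ($l = \left(12 - 2\right) 0 = 10 \cdot 0 = 0$)
$A = 23$ ($A = -4 + 27 = 23$)
$y{\left(f \right)} = 1$
$\left(A + y{\left(-2 \right)}\right) \left(x - 8\right) l = \left(23 + 1\right) \left(35 - 8\right) 0 = 24 \cdot 27 \cdot 0 = 648 \cdot 0 = 0$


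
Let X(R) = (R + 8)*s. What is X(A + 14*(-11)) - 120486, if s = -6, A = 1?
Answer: -119616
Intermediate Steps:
X(R) = -48 - 6*R (X(R) = (R + 8)*(-6) = (8 + R)*(-6) = -48 - 6*R)
X(A + 14*(-11)) - 120486 = (-48 - 6*(1 + 14*(-11))) - 120486 = (-48 - 6*(1 - 154)) - 120486 = (-48 - 6*(-153)) - 120486 = (-48 + 918) - 120486 = 870 - 120486 = -119616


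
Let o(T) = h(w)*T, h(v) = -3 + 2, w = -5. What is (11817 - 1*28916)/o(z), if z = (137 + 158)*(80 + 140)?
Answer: 17099/64900 ≈ 0.26347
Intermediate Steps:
z = 64900 (z = 295*220 = 64900)
h(v) = -1
o(T) = -T
(11817 - 1*28916)/o(z) = (11817 - 1*28916)/((-1*64900)) = (11817 - 28916)/(-64900) = -17099*(-1/64900) = 17099/64900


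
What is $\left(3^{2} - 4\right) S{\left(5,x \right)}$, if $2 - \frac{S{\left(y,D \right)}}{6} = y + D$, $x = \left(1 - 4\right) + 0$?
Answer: $0$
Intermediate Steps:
$x = -3$ ($x = -3 + 0 = -3$)
$S{\left(y,D \right)} = 12 - 6 D - 6 y$ ($S{\left(y,D \right)} = 12 - 6 \left(y + D\right) = 12 - 6 \left(D + y\right) = 12 - \left(6 D + 6 y\right) = 12 - 6 D - 6 y$)
$\left(3^{2} - 4\right) S{\left(5,x \right)} = \left(3^{2} - 4\right) \left(12 - -18 - 30\right) = \left(9 - 4\right) \left(12 + 18 - 30\right) = 5 \cdot 0 = 0$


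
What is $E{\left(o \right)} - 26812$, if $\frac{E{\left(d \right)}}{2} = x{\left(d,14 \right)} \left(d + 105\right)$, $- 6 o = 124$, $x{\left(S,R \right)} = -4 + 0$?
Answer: $- \frac{82460}{3} \approx -27487.0$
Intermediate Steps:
$x{\left(S,R \right)} = -4$
$o = - \frac{62}{3}$ ($o = \left(- \frac{1}{6}\right) 124 = - \frac{62}{3} \approx -20.667$)
$E{\left(d \right)} = -840 - 8 d$ ($E{\left(d \right)} = 2 \left(- 4 \left(d + 105\right)\right) = 2 \left(- 4 \left(105 + d\right)\right) = 2 \left(-420 - 4 d\right) = -840 - 8 d$)
$E{\left(o \right)} - 26812 = \left(-840 - - \frac{496}{3}\right) - 26812 = \left(-840 + \frac{496}{3}\right) - 26812 = - \frac{2024}{3} - 26812 = - \frac{82460}{3}$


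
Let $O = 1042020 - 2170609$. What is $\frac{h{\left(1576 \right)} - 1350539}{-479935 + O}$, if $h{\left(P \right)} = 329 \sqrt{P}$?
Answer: $\frac{1350539}{1608524} - \frac{329 \sqrt{394}}{804262} \approx 0.83149$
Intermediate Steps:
$O = -1128589$ ($O = 1042020 - 2170609 = -1128589$)
$\frac{h{\left(1576 \right)} - 1350539}{-479935 + O} = \frac{329 \sqrt{1576} - 1350539}{-479935 - 1128589} = \frac{329 \cdot 2 \sqrt{394} - 1350539}{-1608524} = \left(658 \sqrt{394} - 1350539\right) \left(- \frac{1}{1608524}\right) = \left(-1350539 + 658 \sqrt{394}\right) \left(- \frac{1}{1608524}\right) = \frac{1350539}{1608524} - \frac{329 \sqrt{394}}{804262}$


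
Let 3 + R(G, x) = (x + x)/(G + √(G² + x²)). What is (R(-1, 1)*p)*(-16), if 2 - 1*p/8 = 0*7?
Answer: 256 - 512*√2 ≈ -468.08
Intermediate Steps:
p = 16 (p = 16 - 0*7 = 16 - 8*0 = 16 + 0 = 16)
R(G, x) = -3 + 2*x/(G + √(G² + x²)) (R(G, x) = -3 + (x + x)/(G + √(G² + x²)) = -3 + (2*x)/(G + √(G² + x²)) = -3 + 2*x/(G + √(G² + x²)))
(R(-1, 1)*p)*(-16) = (((-3*(-1) - 3*√((-1)² + 1²) + 2*1)/(-1 + √((-1)² + 1²)))*16)*(-16) = (((3 - 3*√(1 + 1) + 2)/(-1 + √(1 + 1)))*16)*(-16) = (((3 - 3*√2 + 2)/(-1 + √2))*16)*(-16) = (((5 - 3*√2)/(-1 + √2))*16)*(-16) = (16*(5 - 3*√2)/(-1 + √2))*(-16) = -256*(5 - 3*√2)/(-1 + √2)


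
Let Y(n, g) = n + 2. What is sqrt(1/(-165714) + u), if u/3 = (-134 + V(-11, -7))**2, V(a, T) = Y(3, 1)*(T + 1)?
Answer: sqrt(2215783640813934)/165714 ≈ 284.06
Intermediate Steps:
Y(n, g) = 2 + n
V(a, T) = 5 + 5*T (V(a, T) = (2 + 3)*(T + 1) = 5*(1 + T) = 5 + 5*T)
u = 80688 (u = 3*(-134 + (5 + 5*(-7)))**2 = 3*(-134 + (5 - 35))**2 = 3*(-134 - 30)**2 = 3*(-164)**2 = 3*26896 = 80688)
sqrt(1/(-165714) + u) = sqrt(1/(-165714) + 80688) = sqrt(-1/165714 + 80688) = sqrt(13371131231/165714) = sqrt(2215783640813934)/165714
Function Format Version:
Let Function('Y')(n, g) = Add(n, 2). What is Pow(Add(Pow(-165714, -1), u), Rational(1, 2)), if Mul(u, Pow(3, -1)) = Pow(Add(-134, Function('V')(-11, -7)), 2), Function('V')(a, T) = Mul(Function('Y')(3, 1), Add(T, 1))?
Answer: Mul(Rational(1, 165714), Pow(2215783640813934, Rational(1, 2))) ≈ 284.06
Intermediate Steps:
Function('Y')(n, g) = Add(2, n)
Function('V')(a, T) = Add(5, Mul(5, T)) (Function('V')(a, T) = Mul(Add(2, 3), Add(T, 1)) = Mul(5, Add(1, T)) = Add(5, Mul(5, T)))
u = 80688 (u = Mul(3, Pow(Add(-134, Add(5, Mul(5, -7))), 2)) = Mul(3, Pow(Add(-134, Add(5, -35)), 2)) = Mul(3, Pow(Add(-134, -30), 2)) = Mul(3, Pow(-164, 2)) = Mul(3, 26896) = 80688)
Pow(Add(Pow(-165714, -1), u), Rational(1, 2)) = Pow(Add(Pow(-165714, -1), 80688), Rational(1, 2)) = Pow(Add(Rational(-1, 165714), 80688), Rational(1, 2)) = Pow(Rational(13371131231, 165714), Rational(1, 2)) = Mul(Rational(1, 165714), Pow(2215783640813934, Rational(1, 2)))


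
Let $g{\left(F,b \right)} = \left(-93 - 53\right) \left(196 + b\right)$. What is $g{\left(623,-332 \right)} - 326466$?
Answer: $-306610$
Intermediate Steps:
$g{\left(F,b \right)} = -28616 - 146 b$ ($g{\left(F,b \right)} = - 146 \left(196 + b\right) = -28616 - 146 b$)
$g{\left(623,-332 \right)} - 326466 = \left(-28616 - -48472\right) - 326466 = \left(-28616 + 48472\right) - 326466 = 19856 - 326466 = -306610$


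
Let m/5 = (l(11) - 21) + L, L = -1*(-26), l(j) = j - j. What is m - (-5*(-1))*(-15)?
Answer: 100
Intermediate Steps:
l(j) = 0
L = 26
m = 25 (m = 5*((0 - 21) + 26) = 5*(-21 + 26) = 5*5 = 25)
m - (-5*(-1))*(-15) = 25 - (-5*(-1))*(-15) = 25 - 5*(-15) = 25 - 1*(-75) = 25 + 75 = 100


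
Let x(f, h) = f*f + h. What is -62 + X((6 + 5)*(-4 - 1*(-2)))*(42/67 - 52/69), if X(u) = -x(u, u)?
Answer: -5298/1541 ≈ -3.4380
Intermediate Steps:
x(f, h) = h + f² (x(f, h) = f² + h = h + f²)
X(u) = -u - u² (X(u) = -(u + u²) = -u - u²)
-62 + X((6 + 5)*(-4 - 1*(-2)))*(42/67 - 52/69) = -62 + (((6 + 5)*(-4 - 1*(-2)))*(-1 - (6 + 5)*(-4 - 1*(-2))))*(42/67 - 52/69) = -62 + ((11*(-4 + 2))*(-1 - 11*(-4 + 2)))*(42*(1/67) - 52*1/69) = -62 + ((11*(-2))*(-1 - 11*(-2)))*(42/67 - 52/69) = -62 - 22*(-1 - 1*(-22))*(-586/4623) = -62 - 22*(-1 + 22)*(-586/4623) = -62 - 22*21*(-586/4623) = -62 - 462*(-586/4623) = -62 + 90244/1541 = -5298/1541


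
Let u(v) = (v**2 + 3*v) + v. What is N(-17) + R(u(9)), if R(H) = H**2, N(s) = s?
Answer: 13672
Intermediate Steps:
u(v) = v**2 + 4*v
N(-17) + R(u(9)) = -17 + (9*(4 + 9))**2 = -17 + (9*13)**2 = -17 + 117**2 = -17 + 13689 = 13672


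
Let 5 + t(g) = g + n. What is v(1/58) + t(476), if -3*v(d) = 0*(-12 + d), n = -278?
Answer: 193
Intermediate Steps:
v(d) = 0 (v(d) = -0*(-12 + d) = -⅓*0 = 0)
t(g) = -283 + g (t(g) = -5 + (g - 278) = -5 + (-278 + g) = -283 + g)
v(1/58) + t(476) = 0 + (-283 + 476) = 0 + 193 = 193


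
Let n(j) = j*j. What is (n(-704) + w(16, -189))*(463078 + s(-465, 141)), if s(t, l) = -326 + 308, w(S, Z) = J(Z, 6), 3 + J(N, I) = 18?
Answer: 229506890860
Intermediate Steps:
J(N, I) = 15 (J(N, I) = -3 + 18 = 15)
w(S, Z) = 15
n(j) = j²
s(t, l) = -18
(n(-704) + w(16, -189))*(463078 + s(-465, 141)) = ((-704)² + 15)*(463078 - 18) = (495616 + 15)*463060 = 495631*463060 = 229506890860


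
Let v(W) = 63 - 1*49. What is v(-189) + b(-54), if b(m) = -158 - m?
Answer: -90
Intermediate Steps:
v(W) = 14 (v(W) = 63 - 49 = 14)
v(-189) + b(-54) = 14 + (-158 - 1*(-54)) = 14 + (-158 + 54) = 14 - 104 = -90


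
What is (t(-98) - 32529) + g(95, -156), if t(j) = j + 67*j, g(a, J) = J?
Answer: -39349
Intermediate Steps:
t(j) = 68*j
(t(-98) - 32529) + g(95, -156) = (68*(-98) - 32529) - 156 = (-6664 - 32529) - 156 = -39193 - 156 = -39349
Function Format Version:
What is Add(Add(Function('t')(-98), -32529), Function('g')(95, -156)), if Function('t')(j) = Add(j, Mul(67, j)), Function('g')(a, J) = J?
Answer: -39349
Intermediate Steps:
Function('t')(j) = Mul(68, j)
Add(Add(Function('t')(-98), -32529), Function('g')(95, -156)) = Add(Add(Mul(68, -98), -32529), -156) = Add(Add(-6664, -32529), -156) = Add(-39193, -156) = -39349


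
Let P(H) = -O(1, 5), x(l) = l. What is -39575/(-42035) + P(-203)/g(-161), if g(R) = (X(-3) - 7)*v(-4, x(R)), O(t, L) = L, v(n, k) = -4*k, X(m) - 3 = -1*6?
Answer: 208223/220984 ≈ 0.94225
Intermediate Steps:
X(m) = -3 (X(m) = 3 - 1*6 = 3 - 6 = -3)
P(H) = -5 (P(H) = -1*5 = -5)
g(R) = 40*R (g(R) = (-3 - 7)*(-4*R) = -(-40)*R = 40*R)
-39575/(-42035) + P(-203)/g(-161) = -39575/(-42035) - 5/(40*(-161)) = -39575*(-1/42035) - 5/(-6440) = 7915/8407 - 5*(-1/6440) = 7915/8407 + 1/1288 = 208223/220984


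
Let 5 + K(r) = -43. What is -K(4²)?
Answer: 48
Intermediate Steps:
K(r) = -48 (K(r) = -5 - 43 = -48)
-K(4²) = -1*(-48) = 48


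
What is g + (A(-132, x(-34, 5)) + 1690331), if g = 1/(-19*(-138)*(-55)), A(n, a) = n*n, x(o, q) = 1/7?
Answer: 246275348549/144210 ≈ 1.7078e+6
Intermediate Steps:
x(o, q) = ⅐
A(n, a) = n²
g = -1/144210 (g = 1/(2622*(-55)) = 1/(-144210) = -1/144210 ≈ -6.9343e-6)
g + (A(-132, x(-34, 5)) + 1690331) = -1/144210 + ((-132)² + 1690331) = -1/144210 + (17424 + 1690331) = -1/144210 + 1707755 = 246275348549/144210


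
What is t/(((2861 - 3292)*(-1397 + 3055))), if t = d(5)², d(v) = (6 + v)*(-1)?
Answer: -121/714598 ≈ -0.00016933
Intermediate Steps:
d(v) = -6 - v
t = 121 (t = (-6 - 1*5)² = (-6 - 5)² = (-11)² = 121)
t/(((2861 - 3292)*(-1397 + 3055))) = 121/(((2861 - 3292)*(-1397 + 3055))) = 121/((-431*1658)) = 121/(-714598) = 121*(-1/714598) = -121/714598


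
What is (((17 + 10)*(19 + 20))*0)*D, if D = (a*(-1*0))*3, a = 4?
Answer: 0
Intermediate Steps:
D = 0 (D = (4*(-1*0))*3 = (4*0)*3 = 0*3 = 0)
(((17 + 10)*(19 + 20))*0)*D = (((17 + 10)*(19 + 20))*0)*0 = ((27*39)*0)*0 = (1053*0)*0 = 0*0 = 0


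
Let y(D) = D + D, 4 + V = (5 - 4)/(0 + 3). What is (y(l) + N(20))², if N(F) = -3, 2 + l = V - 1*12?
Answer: 13225/9 ≈ 1469.4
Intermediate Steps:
V = -11/3 (V = -4 + (5 - 4)/(0 + 3) = -4 + 1/3 = -4 + 1*(⅓) = -4 + ⅓ = -11/3 ≈ -3.6667)
l = -53/3 (l = -2 + (-11/3 - 1*12) = -2 + (-11/3 - 12) = -2 - 47/3 = -53/3 ≈ -17.667)
y(D) = 2*D
(y(l) + N(20))² = (2*(-53/3) - 3)² = (-106/3 - 3)² = (-115/3)² = 13225/9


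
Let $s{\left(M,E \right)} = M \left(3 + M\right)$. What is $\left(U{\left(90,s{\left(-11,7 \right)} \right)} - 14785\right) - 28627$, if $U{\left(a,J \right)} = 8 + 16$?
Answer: $-43388$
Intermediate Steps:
$U{\left(a,J \right)} = 24$
$\left(U{\left(90,s{\left(-11,7 \right)} \right)} - 14785\right) - 28627 = \left(24 - 14785\right) - 28627 = -14761 - 28627 = -43388$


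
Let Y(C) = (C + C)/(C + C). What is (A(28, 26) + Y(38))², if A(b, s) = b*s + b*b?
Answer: 2289169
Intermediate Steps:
Y(C) = 1 (Y(C) = (2*C)/((2*C)) = (2*C)*(1/(2*C)) = 1)
A(b, s) = b² + b*s (A(b, s) = b*s + b² = b² + b*s)
(A(28, 26) + Y(38))² = (28*(28 + 26) + 1)² = (28*54 + 1)² = (1512 + 1)² = 1513² = 2289169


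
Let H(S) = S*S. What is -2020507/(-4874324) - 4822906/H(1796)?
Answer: -2123878344779/1965337185448 ≈ -1.0807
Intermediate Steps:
H(S) = S²
-2020507/(-4874324) - 4822906/H(1796) = -2020507/(-4874324) - 4822906/(1796²) = -2020507*(-1/4874324) - 4822906/3225616 = 2020507/4874324 - 4822906*1/3225616 = 2020507/4874324 - 2411453/1612808 = -2123878344779/1965337185448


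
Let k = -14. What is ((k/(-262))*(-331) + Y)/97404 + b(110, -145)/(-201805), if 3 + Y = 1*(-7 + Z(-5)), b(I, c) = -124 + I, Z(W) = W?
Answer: -342745037/1287508231410 ≈ -0.00026621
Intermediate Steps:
Y = -15 (Y = -3 + 1*(-7 - 5) = -3 + 1*(-12) = -3 - 12 = -15)
((k/(-262))*(-331) + Y)/97404 + b(110, -145)/(-201805) = (-14/(-262)*(-331) - 15)/97404 + (-124 + 110)/(-201805) = (-14*(-1/262)*(-331) - 15)*(1/97404) - 14*(-1/201805) = ((7/131)*(-331) - 15)*(1/97404) + 14/201805 = (-2317/131 - 15)*(1/97404) + 14/201805 = -4282/131*1/97404 + 14/201805 = -2141/6379962 + 14/201805 = -342745037/1287508231410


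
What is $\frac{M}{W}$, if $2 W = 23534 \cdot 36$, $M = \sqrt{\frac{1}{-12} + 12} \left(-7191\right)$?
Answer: $- \frac{799 \sqrt{429}}{282408} \approx -0.0586$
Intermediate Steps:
$M = - \frac{2397 \sqrt{429}}{2}$ ($M = \sqrt{- \frac{1}{12} + 12} \left(-7191\right) = \sqrt{\frac{143}{12}} \left(-7191\right) = \frac{\sqrt{429}}{6} \left(-7191\right) = - \frac{2397 \sqrt{429}}{2} \approx -24824.0$)
$W = 423612$ ($W = \frac{23534 \cdot 36}{2} = \frac{1}{2} \cdot 847224 = 423612$)
$\frac{M}{W} = \frac{\left(- \frac{2397}{2}\right) \sqrt{429}}{423612} = - \frac{2397 \sqrt{429}}{2} \cdot \frac{1}{423612} = - \frac{799 \sqrt{429}}{282408}$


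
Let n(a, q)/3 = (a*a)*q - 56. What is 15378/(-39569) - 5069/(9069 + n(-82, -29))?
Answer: -8658490625/22795186503 ≈ -0.37984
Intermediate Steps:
n(a, q) = -168 + 3*q*a² (n(a, q) = 3*((a*a)*q - 56) = 3*(a²*q - 56) = 3*(q*a² - 56) = 3*(-56 + q*a²) = -168 + 3*q*a²)
15378/(-39569) - 5069/(9069 + n(-82, -29)) = 15378/(-39569) - 5069/(9069 + (-168 + 3*(-29)*(-82)²)) = 15378*(-1/39569) - 5069/(9069 + (-168 + 3*(-29)*6724)) = -15378/39569 - 5069/(9069 + (-168 - 584988)) = -15378/39569 - 5069/(9069 - 585156) = -15378/39569 - 5069/(-576087) = -15378/39569 - 5069*(-1/576087) = -15378/39569 + 5069/576087 = -8658490625/22795186503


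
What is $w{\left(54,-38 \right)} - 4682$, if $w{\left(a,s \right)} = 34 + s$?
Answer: $-4686$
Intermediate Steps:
$w{\left(54,-38 \right)} - 4682 = \left(34 - 38\right) - 4682 = -4 - 4682 = -4686$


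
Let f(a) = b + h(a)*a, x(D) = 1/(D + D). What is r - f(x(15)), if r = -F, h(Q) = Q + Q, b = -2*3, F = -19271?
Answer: 8674649/450 ≈ 19277.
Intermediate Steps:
x(D) = 1/(2*D)
b = -6
h(Q) = 2*Q
f(a) = -6 + 2*a² (f(a) = -6 + (2*a)*a = -6 + 2*a²)
r = 19271 (r = -1*(-19271) = 19271)
r - f(x(15)) = 19271 - (-6 + 2*((½)/15)²) = 19271 - (-6 + 2*((½)*(1/15))²) = 19271 - (-6 + 2*(1/30)²) = 19271 - (-6 + 2*(1/900)) = 19271 - (-6 + 1/450) = 19271 - 1*(-2699/450) = 19271 + 2699/450 = 8674649/450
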